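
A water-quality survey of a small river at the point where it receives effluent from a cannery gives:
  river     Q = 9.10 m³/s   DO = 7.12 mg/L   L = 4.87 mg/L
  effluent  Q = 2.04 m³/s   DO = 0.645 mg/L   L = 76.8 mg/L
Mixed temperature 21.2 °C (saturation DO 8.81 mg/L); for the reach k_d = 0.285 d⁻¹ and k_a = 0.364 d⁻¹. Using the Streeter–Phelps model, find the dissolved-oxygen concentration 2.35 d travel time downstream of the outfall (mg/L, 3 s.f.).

Mixed DO = (9.10×7.12 + 2.04×0.645)/(9.10+2.04) = 66.11/11.14 = 5.934 mg/L.
Mixed L₀ = (9.10×4.87 + 2.04×76.8)/(11.14) = 201.0/11.14 = 18.04 mg/L.
Initial deficit D₀ = C_s − DO₀ = 8.81 − 5.934 = 2.876 mg/L.
D(2.35) = [0.285×18.04/(0.364−0.285)](e^(−0.285×2.35) − e^(−0.364×2.35)) + 2.876 e^(−0.364×2.35)
= 65.09 × (0.5118 − 0.4251) + 2.876 × 0.4251 = 6.867 mg/L.
DO = 8.81 − 6.867 = 1.943 mg/L.

DO ≈ 1.94 mg/L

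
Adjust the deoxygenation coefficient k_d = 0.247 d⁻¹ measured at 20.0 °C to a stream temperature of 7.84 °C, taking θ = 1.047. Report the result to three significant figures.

k_d ≈ 0.141 d⁻¹

k_d(T₂) = k_d(T₁) · θ^(T₂−T₁) = 0.247 × 1.047^(7.84−20.0)
= 0.247 × 1.047^-12.2 = 0.247 × 0.5721 = 0.1413 d⁻¹.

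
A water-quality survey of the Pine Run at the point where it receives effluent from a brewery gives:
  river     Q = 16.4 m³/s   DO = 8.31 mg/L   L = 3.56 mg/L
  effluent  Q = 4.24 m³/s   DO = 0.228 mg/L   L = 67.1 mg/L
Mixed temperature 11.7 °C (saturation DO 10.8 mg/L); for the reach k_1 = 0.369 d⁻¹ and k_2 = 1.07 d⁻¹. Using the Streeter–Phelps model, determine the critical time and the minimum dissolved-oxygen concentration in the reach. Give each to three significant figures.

Mixed DO = (16.4×8.31 + 4.24×0.228)/(16.4+4.24) = 137.3/20.64 = 6.650 mg/L.
Mixed L₀ = (16.4×3.56 + 4.24×67.1)/(20.64) = 342.9/20.64 = 16.61 mg/L.
Initial deficit D₀ = C_s − DO₀ = 10.8 − 6.650 = 4.150 mg/L.
t_c = (1/0.7010) ln[(1.07/0.369)(1 − 4.150×0.7010/(0.369×16.61))] = 1.427 × ln(1.524) = 0.6006 d.
D_c = (0.369/1.07) × 16.61 × e^(−0.369×0.6006) = 0.3449 × 16.61 × 0.8012 = 4.590 mg/L.
Minimum DO = 10.8 − 4.590 = 6.210 mg/L.

t_c ≈ 0.601 d; minimum DO ≈ 6.21 mg/L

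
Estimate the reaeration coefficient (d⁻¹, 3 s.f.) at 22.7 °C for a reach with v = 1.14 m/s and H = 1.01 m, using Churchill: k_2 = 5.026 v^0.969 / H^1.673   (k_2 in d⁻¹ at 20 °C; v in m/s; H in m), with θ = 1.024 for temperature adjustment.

k_2 ≈ 5.98 d⁻¹

k_2(20) = 5.026 × 1.14^0.969 / 1.01^1.673 = 5.026 × 1.135 / 1.017 = 5.612 d⁻¹.
k_2(22.7) = 5.612 × 1.024^(22.7−20) = 5.612 × 1.066 = 5.983 d⁻¹.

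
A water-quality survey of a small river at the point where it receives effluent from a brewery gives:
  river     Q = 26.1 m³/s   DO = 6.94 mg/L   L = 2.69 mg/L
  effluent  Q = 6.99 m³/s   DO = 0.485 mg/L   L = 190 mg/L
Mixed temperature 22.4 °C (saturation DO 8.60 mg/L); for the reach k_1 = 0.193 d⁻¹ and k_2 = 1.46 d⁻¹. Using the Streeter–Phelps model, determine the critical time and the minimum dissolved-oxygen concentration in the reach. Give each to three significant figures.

Mixed DO = (26.1×6.94 + 6.99×0.485)/(26.1+6.99) = 184.5/33.09 = 5.576 mg/L.
Mixed L₀ = (26.1×2.69 + 6.99×190)/(33.09) = 1398/33.09 = 42.26 mg/L.
Initial deficit D₀ = C_s − DO₀ = 8.60 − 5.576 = 3.024 mg/L.
t_c = (1/1.267) ln[(1.46/0.193)(1 − 3.024×1.267/(0.193×42.26))] = 0.7893 × ln(4.011) = 1.096 d.
D_c = (0.193/1.46) × 42.26 × e^(−0.193×1.096) = 0.1322 × 42.26 × 0.8093 = 4.521 mg/L.
Minimum DO = 8.60 − 4.521 = 4.079 mg/L.

t_c ≈ 1.10 d; minimum DO ≈ 4.08 mg/L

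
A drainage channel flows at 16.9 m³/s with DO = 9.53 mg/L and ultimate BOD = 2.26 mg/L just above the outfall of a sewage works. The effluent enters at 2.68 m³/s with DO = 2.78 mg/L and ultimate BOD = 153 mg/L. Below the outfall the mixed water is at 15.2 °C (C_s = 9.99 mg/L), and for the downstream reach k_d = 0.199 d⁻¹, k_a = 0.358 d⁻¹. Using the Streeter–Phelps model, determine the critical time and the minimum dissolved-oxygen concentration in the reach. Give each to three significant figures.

t_c ≈ 3.38 d; minimum DO ≈ 3.50 mg/L

Mixed DO = (16.9×9.53 + 2.68×2.78)/(16.9+2.68) = 168.5/19.58 = 8.606 mg/L.
Mixed L₀ = (16.9×2.26 + 2.68×153)/(19.58) = 448.2/19.58 = 22.89 mg/L.
Initial deficit D₀ = C_s − DO₀ = 9.99 − 8.606 = 1.384 mg/L.
t_c = (1/0.1590) ln[(0.358/0.199)(1 − 1.384×0.1590/(0.199×22.89))] = 6.289 × ln(1.712) = 3.382 d.
D_c = (0.199/0.358) × 22.89 × e^(−0.199×3.382) = 0.5559 × 22.89 × 0.5102 = 6.492 mg/L.
Minimum DO = 9.99 − 6.492 = 3.498 mg/L.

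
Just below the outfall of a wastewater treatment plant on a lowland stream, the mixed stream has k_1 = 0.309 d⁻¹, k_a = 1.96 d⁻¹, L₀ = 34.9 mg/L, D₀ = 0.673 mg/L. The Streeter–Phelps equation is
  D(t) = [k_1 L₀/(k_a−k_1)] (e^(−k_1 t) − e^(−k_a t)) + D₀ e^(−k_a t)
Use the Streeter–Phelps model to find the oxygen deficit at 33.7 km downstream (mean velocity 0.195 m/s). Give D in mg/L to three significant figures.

Travel time t = x/v = 33.7 km / (0.195 m/s) = 33700 m / 0.195 m/s = 172800 s = 2.000 d.
k_1 L₀/(k_a−k_1) = 0.309×34.9/(1.96−0.309) = 10.78/1.651 = 6.532 mg/L.
e^(−k_1 t) = e^(−0.309×2.000) = 0.5390; e^(−k_a t) = e^(−1.96×2.000) = 0.01983.
D = 6.532 × (0.5390 − 0.01983) + 0.673 × 0.01983 = 3.391 + 0.01335 = 3.404 mg/L.

D ≈ 3.40 mg/L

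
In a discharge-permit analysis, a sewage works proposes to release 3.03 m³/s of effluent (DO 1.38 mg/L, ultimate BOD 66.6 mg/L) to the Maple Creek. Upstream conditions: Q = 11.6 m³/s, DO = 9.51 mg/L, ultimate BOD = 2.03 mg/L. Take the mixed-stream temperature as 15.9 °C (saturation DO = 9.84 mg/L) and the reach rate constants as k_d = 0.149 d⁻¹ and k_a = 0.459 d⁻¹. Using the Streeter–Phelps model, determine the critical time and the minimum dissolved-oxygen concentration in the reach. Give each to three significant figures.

Mixed DO = (11.6×9.51 + 3.03×1.38)/(11.6+3.03) = 114.5/14.63 = 7.826 mg/L.
Mixed L₀ = (11.6×2.03 + 3.03×66.6)/(14.63) = 225.3/14.63 = 15.40 mg/L.
Initial deficit D₀ = C_s − DO₀ = 9.84 − 7.826 = 2.014 mg/L.
t_c = (1/0.3100) ln[(0.459/0.149)(1 − 2.014×0.3100/(0.149×15.40))] = 3.226 × ln(2.243) = 2.605 d.
D_c = (0.149/0.459) × 15.40 × e^(−0.149×2.605) = 0.3246 × 15.40 × 0.6783 = 3.392 mg/L.
Minimum DO = 9.84 − 3.392 = 6.448 mg/L.

t_c ≈ 2.61 d; minimum DO ≈ 6.45 mg/L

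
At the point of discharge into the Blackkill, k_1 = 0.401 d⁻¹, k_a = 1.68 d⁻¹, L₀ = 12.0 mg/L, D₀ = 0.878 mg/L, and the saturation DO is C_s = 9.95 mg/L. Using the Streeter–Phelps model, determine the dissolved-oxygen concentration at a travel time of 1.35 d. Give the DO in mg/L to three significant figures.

k_1 L₀/(k_a−k_1) = 0.401×12.0/(1.68−0.401) = 4.812/1.279 = 3.762 mg/L.
e^(−k_1 t) = e^(−0.401×1.350) = 0.5820; e^(−k_a t) = e^(−1.68×1.350) = 0.1035.
D = 3.762 × (0.5820 − 0.1035) + 0.878 × 0.1035 = 1.800 + 0.09089 = 1.891 mg/L.
DO = C_s − D = 9.95 − 1.891 = 8.059 mg/L.

DO ≈ 8.06 mg/L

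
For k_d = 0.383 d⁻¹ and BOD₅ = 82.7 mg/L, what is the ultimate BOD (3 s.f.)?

BOD₅ = L₀(1 − e^(−5k_d)) ⇒ L₀ = BOD₅ / (1 − e^(−5×0.383))
= 82.7 / (1 − 0.1473) = 82.7 / 0.8527 = 96.99 mg/L.

L₀ ≈ 97.0 mg/L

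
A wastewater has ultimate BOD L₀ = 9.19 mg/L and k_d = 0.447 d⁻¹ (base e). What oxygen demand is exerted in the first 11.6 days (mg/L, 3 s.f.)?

y_t = L₀(1 − e^(−k_d t)) = 9.19 × (1 − e^(−0.447×11.6))
= 9.19 × (1 − 0.005599) = 9.19 × 0.9944 = 9.139 mg/L.

y ≈ 9.14 mg/L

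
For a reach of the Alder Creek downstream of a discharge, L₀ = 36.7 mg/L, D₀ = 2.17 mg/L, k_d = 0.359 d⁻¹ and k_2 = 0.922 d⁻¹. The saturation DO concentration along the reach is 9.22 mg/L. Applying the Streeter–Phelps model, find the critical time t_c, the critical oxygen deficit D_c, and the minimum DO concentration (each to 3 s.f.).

At the critical point dD/dt = 0, so k_d L₀ e^(−k_d t) = k_2 D. Substituting D(t) from the Streeter–Phelps equation and solving for t gives
t_c = ln[(k_2/k_d)(1 − D₀(k_2−k_d)/(k_d L₀))] / (k_2−k_d).
Here k_2−k_d = 0.5630 d⁻¹ and 1 − D₀(k_2−k_d)/(k_d L₀) = 1 − 2.17×0.5630/(0.359×36.7) = 0.9073, so
t_c = ln(2.568 × 0.9073) / 0.5630 = 0.8459 / 0.5630 = 1.503 d.
L(t_c) = L₀ e^(−k_d t_c) = 36.7 × 0.5831 = 21.40 mg/L, and at the critical point k_2 D_c = k_d L, so D_c = (0.359/0.922) × 21.40 = 8.332 mg/L.
Minimum DO = C_s − D_c = 9.22 − 8.332 = 0.8876 mg/L.

t_c ≈ 1.50 d; D_c ≈ 8.33 mg/L; min DO ≈ 0.888 mg/L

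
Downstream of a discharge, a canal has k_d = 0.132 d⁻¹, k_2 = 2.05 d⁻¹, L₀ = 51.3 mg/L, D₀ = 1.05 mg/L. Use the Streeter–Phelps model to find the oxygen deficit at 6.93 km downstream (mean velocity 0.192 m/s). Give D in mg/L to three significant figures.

Travel time t = x/v = 6.93 km / (0.192 m/s) = 6930 m / 0.192 m/s = 36090 s = 0.4178 d.
k_d L₀/(k_2−k_d) = 0.132×51.3/(2.05−0.132) = 6.772/1.918 = 3.531 mg/L.
e^(−k_d t) = e^(−0.132×0.4178) = 0.9463; e^(−k_2 t) = e^(−2.05×0.4178) = 0.4247.
D = 3.531 × (0.9463 − 0.4247) + 1.05 × 0.4247 = 1.842 + 0.4459 = 2.288 mg/L.

D ≈ 2.29 mg/L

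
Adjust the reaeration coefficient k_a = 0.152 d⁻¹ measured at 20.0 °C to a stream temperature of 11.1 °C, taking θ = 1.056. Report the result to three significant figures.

k_a(T₂) = k_a(T₁) · θ^(T₂−T₁) = 0.152 × 1.056^(11.1−20.0)
= 0.152 × 1.056^-8.90 = 0.152 × 0.6157 = 0.09359 d⁻¹.

k_a ≈ 0.0936 d⁻¹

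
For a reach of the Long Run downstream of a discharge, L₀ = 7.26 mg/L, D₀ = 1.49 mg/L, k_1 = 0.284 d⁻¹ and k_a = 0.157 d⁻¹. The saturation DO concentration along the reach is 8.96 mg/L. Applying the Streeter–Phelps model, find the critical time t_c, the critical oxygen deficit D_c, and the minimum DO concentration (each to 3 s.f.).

t_c ≈ 3.98 d; D_c ≈ 4.25 mg/L; min DO ≈ 4.71 mg/L

t_c = [1/(k_a−k_1)] ln[(k_a/k_1)(1 − D₀(k_a−k_1)/(k_1 L₀))]
= [1/(0.157−0.284)] ln[(0.157/0.284)(1 − 1.49×-0.1270/(0.284×7.26))]
= (1/-0.1270) ln[0.5528 × 1.092] = -7.874 × ln(0.6036) = -7.874 × -0.5049 = 3.976 d.
D_c = (k_1/k_a) L₀ e^(−k_1 t_c) = (0.284/0.157) × 7.26 × e^(−0.284×3.976) = 1.809 × 7.26 × 0.3233 = 4.246 mg/L.
Minimum DO = C_s − D_c = 8.96 − 4.246 = 4.714 mg/L.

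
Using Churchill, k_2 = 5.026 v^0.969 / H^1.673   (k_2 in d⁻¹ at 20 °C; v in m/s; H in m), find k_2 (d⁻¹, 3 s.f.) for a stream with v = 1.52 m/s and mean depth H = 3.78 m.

k_2 ≈ 0.815 d⁻¹

k_2 = 5.026 × 1.52^0.969 / 3.78^1.673 = 5.026 × 1.500 / 9.250 = 0.8152 d⁻¹.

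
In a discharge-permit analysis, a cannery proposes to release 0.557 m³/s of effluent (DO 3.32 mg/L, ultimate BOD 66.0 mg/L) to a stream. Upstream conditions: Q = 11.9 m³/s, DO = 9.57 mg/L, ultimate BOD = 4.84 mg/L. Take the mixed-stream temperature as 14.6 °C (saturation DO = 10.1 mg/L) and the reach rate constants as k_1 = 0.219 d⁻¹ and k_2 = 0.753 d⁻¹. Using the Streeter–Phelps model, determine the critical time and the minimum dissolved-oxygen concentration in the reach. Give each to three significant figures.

t_c ≈ 1.75 d; minimum DO ≈ 8.60 mg/L

Mixed DO = (11.9×9.57 + 0.557×3.32)/(11.9+0.557) = 115.7/12.46 = 9.291 mg/L.
Mixed L₀ = (11.9×4.84 + 0.557×66.0)/(12.46) = 94.36/12.46 = 7.575 mg/L.
Initial deficit D₀ = C_s − DO₀ = 10.1 − 9.291 = 0.8095 mg/L.
t_c = (1/0.5340) ln[(0.753/0.219)(1 − 0.8095×0.5340/(0.219×7.575))] = 1.873 × ln(2.542) = 1.747 d.
D_c = (0.219/0.753) × 7.575 × e^(−0.219×1.747) = 0.2908 × 7.575 × 0.6820 = 1.503 mg/L.
Minimum DO = 10.1 − 1.503 = 8.597 mg/L.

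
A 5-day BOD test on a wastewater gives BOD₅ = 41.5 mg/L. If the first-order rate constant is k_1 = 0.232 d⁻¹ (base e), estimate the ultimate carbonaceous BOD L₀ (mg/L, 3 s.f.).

BOD₅ = L₀(1 − e^(−5k_1)) ⇒ L₀ = BOD₅ / (1 − e^(−5×0.232))
= 41.5 / (1 − 0.3135) = 41.5 / 0.6865 = 60.45 mg/L.

L₀ ≈ 60.5 mg/L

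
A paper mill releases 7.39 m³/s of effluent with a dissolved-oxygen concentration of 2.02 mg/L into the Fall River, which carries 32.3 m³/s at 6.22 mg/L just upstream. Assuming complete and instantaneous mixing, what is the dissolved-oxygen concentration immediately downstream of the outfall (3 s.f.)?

5.44 mg/L

Flow-weighted mixing: C = (Q_r C_r + Q_w C_w)/(Q_r + Q_w)
= (32.3×6.22 + 7.39×2.02)/(32.3 + 7.39) = 215.8/39.69 = 5.438 mg/L.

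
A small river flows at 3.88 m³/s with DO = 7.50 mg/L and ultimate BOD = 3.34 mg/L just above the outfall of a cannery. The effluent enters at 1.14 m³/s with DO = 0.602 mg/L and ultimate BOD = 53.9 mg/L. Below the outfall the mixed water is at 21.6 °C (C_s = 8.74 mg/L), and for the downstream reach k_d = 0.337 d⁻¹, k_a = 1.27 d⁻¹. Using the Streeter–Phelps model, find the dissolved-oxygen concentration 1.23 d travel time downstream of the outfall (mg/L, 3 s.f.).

Mixed DO = (3.88×7.50 + 1.14×0.602)/(3.88+1.14) = 29.79/5.020 = 5.934 mg/L.
Mixed L₀ = (3.88×3.34 + 1.14×53.9)/(5.020) = 74.41/5.020 = 14.82 mg/L.
Initial deficit D₀ = C_s − DO₀ = 8.74 − 5.934 = 2.806 mg/L.
D(1.23) = [0.337×14.82/(1.27−0.337)](e^(−0.337×1.23) − e^(−1.27×1.23)) + 2.806 e^(−1.27×1.23)
= 5.354 × (0.6607 − 0.2097) + 2.806 × 0.2097 = 3.003 mg/L.
DO = 8.74 − 3.003 = 5.737 mg/L.

DO ≈ 5.74 mg/L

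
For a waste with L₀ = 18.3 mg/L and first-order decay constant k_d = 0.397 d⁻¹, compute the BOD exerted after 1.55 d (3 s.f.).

y_t = L₀(1 − e^(−k_d t)) = 18.3 × (1 − e^(−0.397×1.55))
= 18.3 × (1 − 0.5405) = 18.3 × 0.4595 = 8.410 mg/L.

y ≈ 8.41 mg/L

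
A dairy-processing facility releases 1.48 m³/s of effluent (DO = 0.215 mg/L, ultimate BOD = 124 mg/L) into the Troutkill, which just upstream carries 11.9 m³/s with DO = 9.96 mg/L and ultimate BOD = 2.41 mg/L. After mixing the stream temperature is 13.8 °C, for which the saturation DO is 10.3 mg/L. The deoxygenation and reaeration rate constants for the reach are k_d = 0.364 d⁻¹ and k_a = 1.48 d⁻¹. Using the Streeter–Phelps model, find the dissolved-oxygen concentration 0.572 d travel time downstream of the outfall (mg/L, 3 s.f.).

DO ≈ 7.71 mg/L

Mixed DO = (11.9×9.96 + 1.48×0.215)/(11.9+1.48) = 118.8/13.38 = 8.882 mg/L.
Mixed L₀ = (11.9×2.41 + 1.48×124)/(13.38) = 212.2/13.38 = 15.86 mg/L.
Initial deficit D₀ = C_s − DO₀ = 10.3 − 8.882 = 1.418 mg/L.
D(0.572) = [0.364×15.86/(1.48−0.364)](e^(−0.364×0.572) − e^(−1.48×0.572)) + 1.418 e^(−1.48×0.572)
= 5.173 × (0.8120 − 0.4289) + 1.418 × 0.4289 = 2.590 mg/L.
DO = 10.3 − 2.590 = 7.710 mg/L.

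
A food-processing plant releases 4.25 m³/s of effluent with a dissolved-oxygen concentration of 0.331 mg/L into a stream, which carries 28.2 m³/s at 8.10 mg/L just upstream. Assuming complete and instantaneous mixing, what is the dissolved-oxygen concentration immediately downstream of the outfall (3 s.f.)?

Flow-weighted mixing: C = (Q_r C_r + Q_w C_w)/(Q_r + Q_w)
= (28.2×8.10 + 4.25×0.331)/(28.2 + 4.25) = 229.8/32.45 = 7.082 mg/L.

7.08 mg/L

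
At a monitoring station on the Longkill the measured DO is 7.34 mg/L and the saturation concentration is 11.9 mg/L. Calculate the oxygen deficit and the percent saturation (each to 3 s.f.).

D = C_s − C = 11.9 − 7.34 = 4.56 mg/L.
% saturation = 7.34/11.9 × 100 = 61.7 %.

D ≈ 4.56 mg/L; 61.7 % saturation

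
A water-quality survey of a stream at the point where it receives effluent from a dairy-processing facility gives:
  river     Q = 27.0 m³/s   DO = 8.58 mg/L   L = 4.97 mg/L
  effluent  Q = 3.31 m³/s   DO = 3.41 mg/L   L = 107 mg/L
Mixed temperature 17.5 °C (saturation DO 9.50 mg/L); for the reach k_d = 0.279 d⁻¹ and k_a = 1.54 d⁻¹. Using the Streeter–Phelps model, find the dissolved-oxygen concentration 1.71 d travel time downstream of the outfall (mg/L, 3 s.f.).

DO ≈ 7.44 mg/L

Mixed DO = (27.0×8.58 + 3.31×3.41)/(27.0+3.31) = 242.9/30.31 = 8.015 mg/L.
Mixed L₀ = (27.0×4.97 + 3.31×107)/(30.31) = 488.4/30.31 = 16.11 mg/L.
Initial deficit D₀ = C_s − DO₀ = 9.50 − 8.015 = 1.485 mg/L.
D(1.71) = [0.279×16.11/(1.54−0.279)](e^(−0.279×1.71) − e^(−1.54×1.71)) + 1.485 e^(−1.54×1.71)
= 3.565 × (0.6206 − 0.07183) + 1.485 × 0.07183 = 2.063 mg/L.
DO = 9.50 − 2.063 = 7.437 mg/L.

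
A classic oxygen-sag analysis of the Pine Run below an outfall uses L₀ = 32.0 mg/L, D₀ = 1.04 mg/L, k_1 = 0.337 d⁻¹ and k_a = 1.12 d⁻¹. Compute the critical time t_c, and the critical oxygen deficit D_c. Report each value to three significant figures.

t_c ≈ 1.43 d; D_c ≈ 5.94 mg/L

With k_a/k_1 = 3.323 and 1 − D₀(k_a−k_1)/(k_1 L₀) = 0.9245,
t_c = ln(3.323 × 0.9245) / (1.12 − 0.337) = ln(3.072) / 0.7830 = 1.122/0.7830 = 1.434 d.
L(t_c) = L₀ e^(−k_1 t_c) = 32.0 × 0.6169 = 19.74 mg/L, and at the critical point k_a D_c = k_1 L, so D_c = (0.337/1.12) × 19.74 = 5.939 mg/L.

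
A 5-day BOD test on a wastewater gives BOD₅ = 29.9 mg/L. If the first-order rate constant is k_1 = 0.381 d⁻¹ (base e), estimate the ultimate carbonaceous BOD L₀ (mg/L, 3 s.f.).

BOD₅ = L₀(1 − e^(−5k_1)) ⇒ L₀ = BOD₅ / (1 − e^(−5×0.381))
= 29.9 / (1 − 0.1488) = 29.9 / 0.8512 = 35.13 mg/L.

L₀ ≈ 35.1 mg/L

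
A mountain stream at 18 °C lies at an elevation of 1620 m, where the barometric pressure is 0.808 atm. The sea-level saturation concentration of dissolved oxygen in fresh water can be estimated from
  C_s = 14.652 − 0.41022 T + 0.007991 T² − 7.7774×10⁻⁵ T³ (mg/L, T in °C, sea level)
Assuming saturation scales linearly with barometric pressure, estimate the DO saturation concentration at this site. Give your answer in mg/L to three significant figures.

C_s ≈ 7.60 mg/L

At sea level: C_s = 14.652 − 0.41022×18 + 0.007991×18² − 7.7774×10⁻⁵×18³ = 9.404 mg/L.
Pressure correction: C_s' = 9.404 × 0.808 = 7.598 mg/L.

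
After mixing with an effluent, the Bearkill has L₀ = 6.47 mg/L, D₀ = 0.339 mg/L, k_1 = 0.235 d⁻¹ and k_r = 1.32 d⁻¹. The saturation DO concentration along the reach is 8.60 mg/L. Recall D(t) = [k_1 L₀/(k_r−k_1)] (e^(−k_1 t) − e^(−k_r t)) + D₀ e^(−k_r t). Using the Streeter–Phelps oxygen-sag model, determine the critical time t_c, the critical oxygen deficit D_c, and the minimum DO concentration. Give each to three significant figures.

At the critical point dD/dt = 0, so k_1 L₀ e^(−k_1 t) = k_r D. Substituting D(t) from the Streeter–Phelps equation and solving for t gives
t_c = ln[(k_r/k_1)(1 − D₀(k_r−k_1)/(k_1 L₀))] / (k_r−k_1).
Here k_r−k_1 = 1.085 d⁻¹ and 1 − D₀(k_r−k_1)/(k_1 L₀) = 1 − 0.339×1.085/(0.235×6.47) = 0.7581, so
t_c = ln(5.617 × 0.7581) / 1.085 = 1.449 / 1.085 = 1.335 d.
D_c = (k_1/k_r) L₀ e^(−k_1 t_c) = (0.235/1.32) × 6.47 × e^(−0.235×1.335) = 0.1780 × 6.47 × 0.7307 = 0.8416 mg/L.
Minimum DO = C_s − D_c = 8.60 − 0.8416 = 7.758 mg/L.

t_c ≈ 1.34 d; D_c ≈ 0.842 mg/L; min DO ≈ 7.76 mg/L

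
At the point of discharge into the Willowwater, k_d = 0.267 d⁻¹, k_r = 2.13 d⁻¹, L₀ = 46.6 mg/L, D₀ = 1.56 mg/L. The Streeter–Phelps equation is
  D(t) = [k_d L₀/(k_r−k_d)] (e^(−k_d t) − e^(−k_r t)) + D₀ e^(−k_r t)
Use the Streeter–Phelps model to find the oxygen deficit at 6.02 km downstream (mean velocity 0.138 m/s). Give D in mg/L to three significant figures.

D ≈ 4.09 mg/L

Travel time t = x/v = 6.02 km / (0.138 m/s) = 6020 m / 0.138 m/s = 43620 s = 0.5049 d.
k_d L₀/(k_r−k_d) = 0.267×46.6/(2.13−0.267) = 12.44/1.863 = 6.679 mg/L.
e^(−k_d t) = e^(−0.267×0.5049) = 0.8739; e^(−k_r t) = e^(−2.13×0.5049) = 0.3412.
D = 6.679 × (0.8739 − 0.3412) + 1.56 × 0.3412 = 3.558 + 0.5322 = 4.090 mg/L.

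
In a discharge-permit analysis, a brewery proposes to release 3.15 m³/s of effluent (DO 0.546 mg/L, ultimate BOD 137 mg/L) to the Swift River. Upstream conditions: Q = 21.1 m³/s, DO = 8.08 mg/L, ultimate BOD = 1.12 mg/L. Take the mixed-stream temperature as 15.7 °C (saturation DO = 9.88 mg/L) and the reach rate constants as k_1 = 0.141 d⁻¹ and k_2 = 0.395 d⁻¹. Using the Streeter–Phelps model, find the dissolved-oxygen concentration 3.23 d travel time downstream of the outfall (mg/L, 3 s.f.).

Mixed DO = (21.1×8.08 + 3.15×0.546)/(21.1+3.15) = 172.2/24.25 = 7.101 mg/L.
Mixed L₀ = (21.1×1.12 + 3.15×137)/(24.25) = 455.2/24.25 = 18.77 mg/L.
Initial deficit D₀ = C_s − DO₀ = 9.88 − 7.101 = 2.779 mg/L.
D(3.23) = [0.141×18.77/(0.395−0.141)](e^(−0.141×3.23) − e^(−0.395×3.23)) + 2.779 e^(−0.395×3.23)
= 10.42 × (0.6342 − 0.2792) + 2.779 × 0.2792 = 4.475 mg/L.
DO = 9.88 − 4.475 = 5.405 mg/L.

DO ≈ 5.41 mg/L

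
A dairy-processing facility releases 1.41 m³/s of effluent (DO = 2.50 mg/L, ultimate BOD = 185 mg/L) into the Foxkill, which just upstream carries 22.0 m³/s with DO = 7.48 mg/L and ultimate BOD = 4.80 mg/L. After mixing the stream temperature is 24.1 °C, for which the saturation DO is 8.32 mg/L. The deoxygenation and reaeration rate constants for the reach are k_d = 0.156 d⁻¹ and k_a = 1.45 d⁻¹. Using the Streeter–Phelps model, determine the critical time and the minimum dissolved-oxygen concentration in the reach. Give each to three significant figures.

Mixed DO = (22.0×7.48 + 1.41×2.50)/(22.0+1.41) = 168.1/23.41 = 7.180 mg/L.
Mixed L₀ = (22.0×4.80 + 1.41×185)/(23.41) = 366.4/23.41 = 15.65 mg/L.
Initial deficit D₀ = C_s − DO₀ = 8.32 − 7.180 = 1.140 mg/L.
t_c = (1/1.294) ln[(1.45/0.156)(1 − 1.140×1.294/(0.156×15.65))] = 0.7728 × ln(3.680) = 1.007 d.
D_c = (0.156/1.45) × 15.65 × e^(−0.156×1.007) = 0.1076 × 15.65 × 0.8546 = 1.439 mg/L.
Minimum DO = 8.32 − 1.439 = 6.881 mg/L.

t_c ≈ 1.01 d; minimum DO ≈ 6.88 mg/L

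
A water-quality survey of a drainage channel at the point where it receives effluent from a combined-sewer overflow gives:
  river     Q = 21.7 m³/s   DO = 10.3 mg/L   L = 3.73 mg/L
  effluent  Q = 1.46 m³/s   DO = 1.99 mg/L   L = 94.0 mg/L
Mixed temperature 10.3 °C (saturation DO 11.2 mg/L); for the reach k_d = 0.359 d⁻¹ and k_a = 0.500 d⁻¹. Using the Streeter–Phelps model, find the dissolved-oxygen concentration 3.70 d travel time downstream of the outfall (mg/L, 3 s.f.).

DO ≈ 8.39 mg/L

Mixed DO = (21.7×10.3 + 1.46×1.99)/(21.7+1.46) = 226.4/23.16 = 9.776 mg/L.
Mixed L₀ = (21.7×3.73 + 1.46×94.0)/(23.16) = 218.2/23.16 = 9.421 mg/L.
Initial deficit D₀ = C_s − DO₀ = 11.2 − 9.776 = 1.424 mg/L.
D(3.70) = [0.359×9.421/(0.500−0.359)](e^(−0.359×3.70) − e^(−0.500×3.70)) + 1.424 e^(−0.500×3.70)
= 23.99 × (0.2649 − 0.1572) + 1.424 × 0.1572 = 2.807 mg/L.
DO = 11.2 − 2.807 = 8.393 mg/L.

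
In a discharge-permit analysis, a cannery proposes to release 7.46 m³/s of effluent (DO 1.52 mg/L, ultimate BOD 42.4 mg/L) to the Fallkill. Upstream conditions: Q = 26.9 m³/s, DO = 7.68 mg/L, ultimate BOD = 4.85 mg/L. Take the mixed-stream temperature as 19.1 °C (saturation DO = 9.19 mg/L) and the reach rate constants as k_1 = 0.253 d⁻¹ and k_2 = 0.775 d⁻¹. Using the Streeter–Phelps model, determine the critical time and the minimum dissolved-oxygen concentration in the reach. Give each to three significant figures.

Mixed DO = (26.9×7.68 + 7.46×1.52)/(26.9+7.46) = 217.9/34.36 = 6.343 mg/L.
Mixed L₀ = (26.9×4.85 + 7.46×42.4)/(34.36) = 446.8/34.36 = 13.00 mg/L.
Initial deficit D₀ = C_s − DO₀ = 9.19 − 6.343 = 2.847 mg/L.
t_c = (1/0.5220) ln[(0.775/0.253)(1 − 2.847×0.5220/(0.253×13.00))] = 1.916 × ln(1.679) = 0.9929 d.
D_c = (0.253/0.775) × 13.00 × e^(−0.253×0.9929) = 0.3265 × 13.00 × 0.7779 = 3.302 mg/L.
Minimum DO = 9.19 − 3.302 = 5.888 mg/L.

t_c ≈ 0.993 d; minimum DO ≈ 5.89 mg/L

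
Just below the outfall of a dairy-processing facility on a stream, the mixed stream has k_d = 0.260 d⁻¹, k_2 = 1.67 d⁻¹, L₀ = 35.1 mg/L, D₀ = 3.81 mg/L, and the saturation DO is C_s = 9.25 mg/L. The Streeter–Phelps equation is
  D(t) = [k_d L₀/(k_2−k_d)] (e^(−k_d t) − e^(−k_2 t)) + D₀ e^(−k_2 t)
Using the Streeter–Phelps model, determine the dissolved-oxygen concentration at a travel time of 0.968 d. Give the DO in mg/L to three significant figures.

k_d L₀/(k_2−k_d) = 0.260×35.1/(1.67−0.260) = 9.126/1.410 = 6.472 mg/L.
e^(−k_d t) = e^(−0.260×0.9680) = 0.7775; e^(−k_2 t) = e^(−1.67×0.9680) = 0.1986.
D = 6.472 × (0.7775 − 0.1986) + 3.81 × 0.1986 = 3.747 + 0.7566 = 4.504 mg/L.
DO = C_s − D = 9.25 − 4.504 = 4.746 mg/L.

DO ≈ 4.75 mg/L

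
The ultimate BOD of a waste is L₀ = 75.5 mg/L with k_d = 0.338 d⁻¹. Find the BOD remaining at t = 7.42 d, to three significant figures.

L_t = L₀ e^(−k_d t) = 75.5 × e^(−0.338×7.42) = 75.5 × 0.08143 = 6.148 mg/L.

L ≈ 6.15 mg/L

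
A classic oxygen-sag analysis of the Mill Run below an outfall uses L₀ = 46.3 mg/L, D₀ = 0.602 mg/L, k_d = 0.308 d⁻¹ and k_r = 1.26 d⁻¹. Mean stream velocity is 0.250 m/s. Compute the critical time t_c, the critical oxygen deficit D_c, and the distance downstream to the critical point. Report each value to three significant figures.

t_c ≈ 1.44 d; D_c ≈ 7.27 mg/L; x_c ≈ 31.0 km

t_c = [1/(k_r−k_d)] ln[(k_r/k_d)(1 − D₀(k_r−k_d)/(k_d L₀))]
= [1/(1.26−0.308)] ln[(1.26/0.308)(1 − 0.602×0.9520/(0.308×46.3))]
= (1/0.9520) ln[4.091 × 0.9598] = 1.050 × ln(3.927) = 1.050 × 1.368 = 1.437 d.
D_c = (k_d/k_r) L₀ e^(−k_d t_c) = (0.308/1.26) × 46.3 × e^(−0.308×1.437) = 0.2444 × 46.3 × 0.6424 = 7.271 mg/L.
x_c = v t_c = 0.250 m/s × 1.437 d × 86400 s/d = 31030 m ≈ 31.0 km.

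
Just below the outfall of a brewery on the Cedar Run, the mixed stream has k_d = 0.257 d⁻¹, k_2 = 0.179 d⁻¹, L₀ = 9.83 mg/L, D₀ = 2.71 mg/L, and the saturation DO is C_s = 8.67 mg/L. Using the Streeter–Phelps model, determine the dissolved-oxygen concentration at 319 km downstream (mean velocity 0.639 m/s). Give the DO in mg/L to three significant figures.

Travel time t = x/v = 319 km / (0.639 m/s) = 319000 m / 0.639 m/s = 499200 s = 5.778 d.
k_d L₀/(k_2−k_d) = 0.257×9.83/(0.179−0.257) = 2.526/-0.07800 = -32.39 mg/L.
e^(−k_d t) = e^(−0.257×5.778) = 0.2265; e^(−k_2 t) = e^(−0.179×5.778) = 0.3555.
D = -32.39 × (0.2265 − 0.3555) + 2.71 × 0.3555 = 4.177 + 0.9634 = 5.141 mg/L.
DO = C_s − D = 8.67 − 5.141 = 3.529 mg/L.

DO ≈ 3.53 mg/L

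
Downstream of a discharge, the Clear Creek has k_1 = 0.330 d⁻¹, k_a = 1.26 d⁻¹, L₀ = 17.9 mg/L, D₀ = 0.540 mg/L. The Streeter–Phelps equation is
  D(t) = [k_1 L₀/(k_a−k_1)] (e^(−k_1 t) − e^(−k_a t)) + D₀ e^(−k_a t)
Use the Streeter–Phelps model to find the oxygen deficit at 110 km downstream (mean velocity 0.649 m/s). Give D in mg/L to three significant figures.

Travel time t = x/v = 110 km / (0.649 m/s) = 110000 m / 0.649 m/s = 169500 s = 1.962 d.
k_1 L₀/(k_a−k_1) = 0.330×17.9/(1.26−0.330) = 5.907/0.9300 = 6.352 mg/L.
e^(−k_1 t) = e^(−0.330×1.962) = 0.5234; e^(−k_a t) = e^(−1.26×1.962) = 0.08444.
D = 6.352 × (0.5234 − 0.08444) + 0.540 × 0.08444 = 2.788 + 0.04560 = 2.834 mg/L.

D ≈ 2.83 mg/L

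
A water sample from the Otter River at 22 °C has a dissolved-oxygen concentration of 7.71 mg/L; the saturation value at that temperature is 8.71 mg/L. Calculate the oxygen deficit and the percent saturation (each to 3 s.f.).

D = C_s − C = 8.71 − 7.71 = 1.00 mg/L.
% saturation = 7.71/8.71 × 100 = 88.5 %.

D ≈ 1.00 mg/L; 88.5 % saturation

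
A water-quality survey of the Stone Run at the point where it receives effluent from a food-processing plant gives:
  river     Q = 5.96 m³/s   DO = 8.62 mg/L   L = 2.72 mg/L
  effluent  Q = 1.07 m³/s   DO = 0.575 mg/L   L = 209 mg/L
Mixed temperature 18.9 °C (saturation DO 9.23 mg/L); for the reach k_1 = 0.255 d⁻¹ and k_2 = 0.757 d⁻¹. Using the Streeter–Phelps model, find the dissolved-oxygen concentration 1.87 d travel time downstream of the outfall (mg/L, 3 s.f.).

Mixed DO = (5.96×8.62 + 1.07×0.575)/(5.96+1.07) = 51.99/7.030 = 7.396 mg/L.
Mixed L₀ = (5.96×2.72 + 1.07×209)/(7.030) = 239.8/7.030 = 34.12 mg/L.
Initial deficit D₀ = C_s − DO₀ = 9.23 − 7.396 = 1.834 mg/L.
D(1.87) = [0.255×34.12/(0.757−0.255)](e^(−0.255×1.87) − e^(−0.757×1.87)) + 1.834 e^(−0.757×1.87)
= 17.33 × (0.6207 − 0.2428) + 1.834 × 0.2428 = 6.995 mg/L.
DO = 9.23 − 6.995 = 2.235 mg/L.

DO ≈ 2.23 mg/L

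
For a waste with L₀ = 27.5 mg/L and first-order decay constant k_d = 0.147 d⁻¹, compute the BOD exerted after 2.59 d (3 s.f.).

y_t = L₀(1 − e^(−k_d t)) = 27.5 × (1 − e^(−0.147×2.59))
= 27.5 × (1 − 0.6834) = 27.5 × 0.3166 = 8.708 mg/L.

y ≈ 8.71 mg/L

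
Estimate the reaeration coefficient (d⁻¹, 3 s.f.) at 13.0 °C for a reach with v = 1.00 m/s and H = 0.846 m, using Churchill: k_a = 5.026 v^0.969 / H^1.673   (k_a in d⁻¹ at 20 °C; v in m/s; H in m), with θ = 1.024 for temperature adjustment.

k_a(20) = 5.026 × 1.00^0.969 / 0.846^1.673 = 5.026 × 1.000 / 0.7559 = 6.649 d⁻¹.
k_a(13.0) = 6.649 × 1.024^(13.0−20) = 6.649 × 0.8470 = 5.632 d⁻¹.

k_a ≈ 5.63 d⁻¹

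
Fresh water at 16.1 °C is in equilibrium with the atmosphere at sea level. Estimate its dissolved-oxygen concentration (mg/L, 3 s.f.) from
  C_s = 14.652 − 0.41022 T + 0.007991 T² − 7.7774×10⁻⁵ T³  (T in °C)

C_s = 14.652 − 0.41022×16.1 + 0.007991×16.1² − 7.7774×10⁻⁵×16.1³ = 9.794 mg/L.

C_s ≈ 9.79 mg/L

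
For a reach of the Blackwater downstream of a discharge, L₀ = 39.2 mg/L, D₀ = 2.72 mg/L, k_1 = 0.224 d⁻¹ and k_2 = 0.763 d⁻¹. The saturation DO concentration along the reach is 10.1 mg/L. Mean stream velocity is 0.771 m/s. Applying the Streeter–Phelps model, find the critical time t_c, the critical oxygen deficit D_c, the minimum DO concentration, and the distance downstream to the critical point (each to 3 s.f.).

t_c = [1/(k_2−k_1)] ln[(k_2/k_1)(1 − D₀(k_2−k_1)/(k_1 L₀))]
= [1/(0.763−0.224)] ln[(0.763/0.224)(1 − 2.72×0.5390/(0.224×39.2))]
= (1/0.5390) ln[3.406 × 0.8330] = 1.855 × ln(2.838) = 1.855 × 1.043 = 1.935 d.
D_c = (k_1/k_2) L₀ e^(−k_1 t_c) = (0.224/0.763) × 39.2 × e^(−0.224×1.935) = 0.2936 × 39.2 × 0.6483 = 7.461 mg/L.
Minimum DO = C_s − D_c = 10.1 − 7.461 = 2.639 mg/L.
x_c = v t_c = 0.771 m/s × 1.935 d × 86400 s/d = 128900 m ≈ 129 km.

t_c ≈ 1.93 d; D_c ≈ 7.46 mg/L; min DO ≈ 2.64 mg/L; x_c ≈ 129 km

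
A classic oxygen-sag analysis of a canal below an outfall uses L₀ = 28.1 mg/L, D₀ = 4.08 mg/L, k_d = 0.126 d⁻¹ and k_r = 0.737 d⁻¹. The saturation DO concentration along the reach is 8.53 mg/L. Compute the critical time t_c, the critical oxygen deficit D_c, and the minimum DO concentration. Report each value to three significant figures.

t_c ≈ 0.898 d; D_c ≈ 4.29 mg/L; min DO ≈ 4.24 mg/L

t_c = [1/(k_r−k_d)] ln[(k_r/k_d)(1 − D₀(k_r−k_d)/(k_d L₀))]
= [1/(0.737−0.126)] ln[(0.737/0.126)(1 − 4.08×0.6110/(0.126×28.1))]
= (1/0.6110) ln[5.849 × 0.2959] = 1.637 × ln(1.731) = 1.637 × 0.5486 = 0.8979 d.
D_c = (k_d/k_r) L₀ e^(−k_d t_c) = (0.126/0.737) × 28.1 × e^(−0.126×0.8979) = 0.1710 × 28.1 × 0.8930 = 4.290 mg/L.
Minimum DO = C_s − D_c = 8.53 − 4.290 = 4.240 mg/L.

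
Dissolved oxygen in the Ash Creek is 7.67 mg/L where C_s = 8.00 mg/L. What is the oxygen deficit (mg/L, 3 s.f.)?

D = C_s − C = 8.00 − 7.67 = 0.330 mg/L.

D ≈ 0.330 mg/L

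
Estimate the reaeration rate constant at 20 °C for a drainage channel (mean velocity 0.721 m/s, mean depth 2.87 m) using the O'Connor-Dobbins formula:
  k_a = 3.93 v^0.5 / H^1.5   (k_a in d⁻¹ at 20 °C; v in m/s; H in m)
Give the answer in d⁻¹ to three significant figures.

k_a = 3.93 × 0.721^0.5 / 2.87^1.5 = 3.93 × 0.8491 / 4.862 = 0.6863 d⁻¹.

k_a ≈ 0.686 d⁻¹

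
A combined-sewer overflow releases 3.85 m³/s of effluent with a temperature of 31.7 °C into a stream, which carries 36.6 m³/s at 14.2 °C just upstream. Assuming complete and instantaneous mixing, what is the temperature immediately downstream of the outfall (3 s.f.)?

Flow-weighted mixing: C = (Q_r C_r + Q_w C_w)/(Q_r + Q_w)
= (36.6×14.2 + 3.85×31.7)/(36.6 + 3.85) = 641.8/40.45 = 15.87 °C.

15.9 °C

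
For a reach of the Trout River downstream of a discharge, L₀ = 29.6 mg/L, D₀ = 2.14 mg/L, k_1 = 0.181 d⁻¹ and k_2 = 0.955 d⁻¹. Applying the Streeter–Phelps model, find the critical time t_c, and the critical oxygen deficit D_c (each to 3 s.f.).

t_c ≈ 1.67 d; D_c ≈ 4.15 mg/L

t_c = [1/(k_2−k_1)] ln[(k_2/k_1)(1 − D₀(k_2−k_1)/(k_1 L₀))]
= [1/(0.955−0.181)] ln[(0.955/0.181)(1 − 2.14×0.7740/(0.181×29.6))]
= (1/0.7740) ln[5.276 × 0.6908] = 1.292 × ln(3.645) = 1.292 × 1.293 = 1.671 d.
D_c = (k_1/k_2) L₀ e^(−k_1 t_c) = (0.181/0.955) × 29.6 × e^(−0.181×1.671) = 0.1895 × 29.6 × 0.7390 = 4.146 mg/L.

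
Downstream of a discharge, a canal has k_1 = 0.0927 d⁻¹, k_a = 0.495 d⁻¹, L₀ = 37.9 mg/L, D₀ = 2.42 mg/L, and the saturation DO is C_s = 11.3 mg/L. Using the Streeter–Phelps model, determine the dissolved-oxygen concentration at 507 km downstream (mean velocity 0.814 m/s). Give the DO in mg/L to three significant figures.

Travel time t = x/v = 507 km / (0.814 m/s) = 507000 m / 0.814 m/s = 622900 s = 7.209 d.
k_1 L₀/(k_a−k_1) = 0.0927×37.9/(0.495−0.0927) = 3.513/0.4023 = 8.733 mg/L.
e^(−k_1 t) = e^(−0.0927×7.209) = 0.5126; e^(−k_a t) = e^(−0.495×7.209) = 0.02820.
D = 8.733 × (0.5126 − 0.02820) + 2.42 × 0.02820 = 4.230 + 0.06825 = 4.299 mg/L.
DO = C_s − D = 11.3 − 4.299 = 7.001 mg/L.

DO ≈ 7.00 mg/L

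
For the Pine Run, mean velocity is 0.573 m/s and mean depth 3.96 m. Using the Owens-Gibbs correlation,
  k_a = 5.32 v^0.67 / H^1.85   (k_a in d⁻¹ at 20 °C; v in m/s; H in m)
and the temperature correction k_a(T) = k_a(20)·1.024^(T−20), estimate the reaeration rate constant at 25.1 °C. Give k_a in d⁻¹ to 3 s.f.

k_a(20) = 5.32 × 0.573^0.67 / 3.96^1.85 = 5.32 × 0.6886 / 12.76 = 0.2872 d⁻¹.
k_a(25.1) = 0.2872 × 1.024^(25.1−20) = 0.2872 × 1.129 = 0.3241 d⁻¹.

k_a ≈ 0.324 d⁻¹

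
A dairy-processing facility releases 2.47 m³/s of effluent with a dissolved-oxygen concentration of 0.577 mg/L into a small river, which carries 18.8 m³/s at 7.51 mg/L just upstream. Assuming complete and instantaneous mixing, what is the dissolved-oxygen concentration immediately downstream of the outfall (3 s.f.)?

6.70 mg/L

Flow-weighted mixing: C = (Q_r C_r + Q_w C_w)/(Q_r + Q_w)
= (18.8×7.51 + 2.47×0.577)/(18.8 + 2.47) = 142.6/21.27 = 6.705 mg/L.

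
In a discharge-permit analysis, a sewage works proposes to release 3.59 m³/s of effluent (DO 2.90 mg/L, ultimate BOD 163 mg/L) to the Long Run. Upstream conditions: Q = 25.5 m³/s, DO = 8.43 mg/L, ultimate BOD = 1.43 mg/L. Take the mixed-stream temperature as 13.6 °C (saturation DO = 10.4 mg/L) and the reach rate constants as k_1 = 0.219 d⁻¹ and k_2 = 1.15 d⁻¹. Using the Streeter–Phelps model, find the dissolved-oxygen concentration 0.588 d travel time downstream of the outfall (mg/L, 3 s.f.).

Mixed DO = (25.5×8.43 + 3.59×2.90)/(25.5+3.59) = 225.4/29.09 = 7.748 mg/L.
Mixed L₀ = (25.5×1.43 + 3.59×163)/(29.09) = 621.6/29.09 = 21.37 mg/L.
Initial deficit D₀ = C_s − DO₀ = 10.4 − 7.748 = 2.652 mg/L.
D(0.588) = [0.219×21.37/(1.15−0.219)](e^(−0.219×0.588) − e^(−1.15×0.588)) + 2.652 e^(−1.15×0.588)
= 5.027 × (0.8792 − 0.5085) + 2.652 × 0.5085 = 3.212 mg/L.
DO = 10.4 − 3.212 = 7.188 mg/L.

DO ≈ 7.19 mg/L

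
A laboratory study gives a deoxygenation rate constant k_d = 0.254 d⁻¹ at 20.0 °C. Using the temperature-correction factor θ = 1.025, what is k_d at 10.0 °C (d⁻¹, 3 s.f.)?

k_d ≈ 0.198 d⁻¹

k_d(T₂) = k_d(T₁) · θ^(T₂−T₁) = 0.254 × 1.025^(10.0−20.0)
= 0.254 × 1.025^-10.0 = 0.254 × 0.7812 = 0.1984 d⁻¹.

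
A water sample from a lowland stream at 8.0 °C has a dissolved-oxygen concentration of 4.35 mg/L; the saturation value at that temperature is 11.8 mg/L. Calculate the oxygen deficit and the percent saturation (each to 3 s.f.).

D ≈ 7.45 mg/L; 36.9 % saturation

D = C_s − C = 11.8 − 4.35 = 7.45 mg/L.
% saturation = 4.35/11.8 × 100 = 36.9 %.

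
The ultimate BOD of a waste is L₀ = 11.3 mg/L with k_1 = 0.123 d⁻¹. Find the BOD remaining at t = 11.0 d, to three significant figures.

L_t = L₀ e^(−k_1 t) = 11.3 × e^(−0.123×11.0) = 11.3 × 0.2585 = 2.921 mg/L.

L ≈ 2.92 mg/L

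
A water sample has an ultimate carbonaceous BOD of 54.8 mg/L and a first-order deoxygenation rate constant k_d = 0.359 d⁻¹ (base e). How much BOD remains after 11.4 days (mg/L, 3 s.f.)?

L_t = L₀ e^(−k_d t) = 54.8 × e^(−0.359×11.4) = 54.8 × 0.01670 = 0.9149 mg/L.

L ≈ 0.915 mg/L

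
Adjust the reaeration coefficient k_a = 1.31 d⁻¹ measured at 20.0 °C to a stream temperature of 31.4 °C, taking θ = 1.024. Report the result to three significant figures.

k_a(T₂) = k_a(T₁) · θ^(T₂−T₁) = 1.31 × 1.024^(31.4−20.0)
= 1.31 × 1.024^11.4 = 1.31 × 1.310 = 1.717 d⁻¹.

k_a ≈ 1.72 d⁻¹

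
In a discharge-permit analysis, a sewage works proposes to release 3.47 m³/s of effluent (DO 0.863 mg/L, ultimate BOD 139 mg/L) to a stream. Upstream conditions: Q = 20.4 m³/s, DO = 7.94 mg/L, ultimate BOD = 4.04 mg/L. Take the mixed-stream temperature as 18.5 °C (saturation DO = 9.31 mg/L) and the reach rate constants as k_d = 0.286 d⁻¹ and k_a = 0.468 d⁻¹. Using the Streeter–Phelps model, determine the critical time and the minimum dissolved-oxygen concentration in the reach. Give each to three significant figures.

Mixed DO = (20.4×7.94 + 3.47×0.863)/(20.4+3.47) = 165.0/23.87 = 6.911 mg/L.
Mixed L₀ = (20.4×4.04 + 3.47×139)/(23.87) = 564.7/23.87 = 23.66 mg/L.
Initial deficit D₀ = C_s − DO₀ = 9.31 − 6.911 = 2.399 mg/L.
t_c = (1/0.1820) ln[(0.468/0.286)(1 − 2.399×0.1820/(0.286×23.66))] = 5.495 × ln(1.531) = 2.339 d.
D_c = (0.286/0.468) × 23.66 × e^(−0.286×2.339) = 0.6111 × 23.66 × 0.5122 = 7.405 mg/L.
Minimum DO = 9.31 − 7.405 = 1.905 mg/L.

t_c ≈ 2.34 d; minimum DO ≈ 1.90 mg/L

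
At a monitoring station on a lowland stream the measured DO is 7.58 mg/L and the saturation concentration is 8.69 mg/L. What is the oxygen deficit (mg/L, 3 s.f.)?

D ≈ 1.11 mg/L

D = C_s − C = 8.69 − 7.58 = 1.11 mg/L.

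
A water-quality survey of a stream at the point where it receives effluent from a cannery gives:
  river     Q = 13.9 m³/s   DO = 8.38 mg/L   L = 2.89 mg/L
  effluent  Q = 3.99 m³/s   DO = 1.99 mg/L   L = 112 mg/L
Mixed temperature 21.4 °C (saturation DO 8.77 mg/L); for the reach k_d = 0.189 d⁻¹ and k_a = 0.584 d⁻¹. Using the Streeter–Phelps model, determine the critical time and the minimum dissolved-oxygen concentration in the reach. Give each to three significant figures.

Mixed DO = (13.9×8.38 + 3.99×1.99)/(13.9+3.99) = 124.4/17.89 = 6.955 mg/L.
Mixed L₀ = (13.9×2.89 + 3.99×112)/(17.89) = 487.1/17.89 = 27.22 mg/L.
Initial deficit D₀ = C_s − DO₀ = 8.77 − 6.955 = 1.815 mg/L.
t_c = (1/0.3950) ln[(0.584/0.189)(1 − 1.815×0.3950/(0.189×27.22))] = 2.532 × ln(2.659) = 2.476 d.
D_c = (0.189/0.584) × 27.22 × e^(−0.189×2.476) = 0.3236 × 27.22 × 0.6263 = 5.518 mg/L.
Minimum DO = 8.77 − 5.518 = 3.252 mg/L.

t_c ≈ 2.48 d; minimum DO ≈ 3.25 mg/L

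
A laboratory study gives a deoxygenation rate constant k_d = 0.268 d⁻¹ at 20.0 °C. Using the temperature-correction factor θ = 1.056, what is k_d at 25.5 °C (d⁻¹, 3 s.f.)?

k_d ≈ 0.362 d⁻¹

k_d(T₂) = k_d(T₁) · θ^(T₂−T₁) = 0.268 × 1.056^(25.5−20.0)
= 0.268 × 1.056^5.50 = 0.268 × 1.349 = 0.3616 d⁻¹.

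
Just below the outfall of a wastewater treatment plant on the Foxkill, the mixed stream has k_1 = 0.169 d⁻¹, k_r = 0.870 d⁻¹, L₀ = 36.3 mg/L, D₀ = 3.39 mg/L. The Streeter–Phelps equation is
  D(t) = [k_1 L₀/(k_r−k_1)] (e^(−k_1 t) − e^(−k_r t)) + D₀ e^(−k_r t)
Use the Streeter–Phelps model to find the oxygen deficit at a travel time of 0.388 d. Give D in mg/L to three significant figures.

D ≈ 4.37 mg/L

k_1 L₀/(k_r−k_1) = 0.169×36.3/(0.870−0.169) = 6.135/0.7010 = 8.751 mg/L.
e^(−k_1 t) = e^(−0.169×0.3880) = 0.9365; e^(−k_r t) = e^(−0.870×0.3880) = 0.7135.
D = 8.751 × (0.9365 − 0.7135) + 3.39 × 0.7135 = 1.952 + 2.419 = 4.371 mg/L.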